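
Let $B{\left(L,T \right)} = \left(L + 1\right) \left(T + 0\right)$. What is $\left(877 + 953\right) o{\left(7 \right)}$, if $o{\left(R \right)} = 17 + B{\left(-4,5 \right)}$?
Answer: $3660$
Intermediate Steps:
$B{\left(L,T \right)} = T \left(1 + L\right)$ ($B{\left(L,T \right)} = \left(1 + L\right) T = T \left(1 + L\right)$)
$o{\left(R \right)} = 2$ ($o{\left(R \right)} = 17 + 5 \left(1 - 4\right) = 17 + 5 \left(-3\right) = 17 - 15 = 2$)
$\left(877 + 953\right) o{\left(7 \right)} = \left(877 + 953\right) 2 = 1830 \cdot 2 = 3660$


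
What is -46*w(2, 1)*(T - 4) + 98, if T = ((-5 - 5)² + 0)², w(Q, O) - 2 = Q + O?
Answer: -2298982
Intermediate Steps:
w(Q, O) = 2 + O + Q (w(Q, O) = 2 + (Q + O) = 2 + (O + Q) = 2 + O + Q)
T = 10000 (T = ((-10)² + 0)² = (100 + 0)² = 100² = 10000)
-46*w(2, 1)*(T - 4) + 98 = -46*(2 + 1 + 2)*(10000 - 4) + 98 = -230*9996 + 98 = -46*49980 + 98 = -2299080 + 98 = -2298982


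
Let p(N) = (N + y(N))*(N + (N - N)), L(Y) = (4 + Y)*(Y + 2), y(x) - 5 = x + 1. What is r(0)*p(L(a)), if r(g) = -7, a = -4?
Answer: 0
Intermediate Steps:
y(x) = 6 + x (y(x) = 5 + (x + 1) = 5 + (1 + x) = 6 + x)
L(Y) = (2 + Y)*(4 + Y) (L(Y) = (4 + Y)*(2 + Y) = (2 + Y)*(4 + Y))
p(N) = N*(6 + 2*N) (p(N) = (N + (6 + N))*(N + (N - N)) = (6 + 2*N)*(N + 0) = (6 + 2*N)*N = N*(6 + 2*N))
r(0)*p(L(a)) = -14*(8 + (-4)² + 6*(-4))*(3 + (8 + (-4)² + 6*(-4))) = -14*(8 + 16 - 24)*(3 + (8 + 16 - 24)) = -14*0*(3 + 0) = -14*0*3 = -7*0 = 0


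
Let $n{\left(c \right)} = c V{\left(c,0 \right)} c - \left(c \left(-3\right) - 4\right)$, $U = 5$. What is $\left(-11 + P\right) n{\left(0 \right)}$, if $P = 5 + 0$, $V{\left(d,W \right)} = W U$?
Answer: $-24$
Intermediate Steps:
$V{\left(d,W \right)} = 5 W$ ($V{\left(d,W \right)} = W 5 = 5 W$)
$n{\left(c \right)} = 4 + 3 c$ ($n{\left(c \right)} = c 5 \cdot 0 c - \left(c \left(-3\right) - 4\right) = c 0 c - \left(- 3 c - 4\right) = 0 c - \left(-4 - 3 c\right) = 0 + \left(4 + 3 c\right) = 4 + 3 c$)
$P = 5$
$\left(-11 + P\right) n{\left(0 \right)} = \left(-11 + 5\right) \left(4 + 3 \cdot 0\right) = - 6 \left(4 + 0\right) = \left(-6\right) 4 = -24$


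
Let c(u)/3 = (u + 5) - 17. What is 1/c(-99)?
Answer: -1/333 ≈ -0.0030030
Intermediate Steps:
c(u) = -36 + 3*u (c(u) = 3*((u + 5) - 17) = 3*((5 + u) - 17) = 3*(-12 + u) = -36 + 3*u)
1/c(-99) = 1/(-36 + 3*(-99)) = 1/(-36 - 297) = 1/(-333) = -1/333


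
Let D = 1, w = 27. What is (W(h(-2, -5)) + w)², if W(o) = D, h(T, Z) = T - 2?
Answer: 784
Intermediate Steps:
h(T, Z) = -2 + T
W(o) = 1
(W(h(-2, -5)) + w)² = (1 + 27)² = 28² = 784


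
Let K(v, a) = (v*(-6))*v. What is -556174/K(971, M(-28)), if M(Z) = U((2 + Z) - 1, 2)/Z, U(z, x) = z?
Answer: 278087/2828523 ≈ 0.098315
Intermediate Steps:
M(Z) = (1 + Z)/Z (M(Z) = ((2 + Z) - 1)/Z = (1 + Z)/Z)
K(v, a) = -6*v² (K(v, a) = (-6*v)*v = -6*v²)
-556174/K(971, M(-28)) = -556174/((-6*971²)) = -556174/((-6*942841)) = -556174/(-5657046) = -556174*(-1/5657046) = 278087/2828523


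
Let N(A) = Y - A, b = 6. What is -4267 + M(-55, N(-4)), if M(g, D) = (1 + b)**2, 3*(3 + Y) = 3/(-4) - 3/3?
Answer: -4218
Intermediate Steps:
Y = -43/12 (Y = -3 + (3/(-4) - 3/3)/3 = -3 + (3*(-1/4) - 3*1/3)/3 = -3 + (-3/4 - 1)/3 = -3 + (1/3)*(-7/4) = -3 - 7/12 = -43/12 ≈ -3.5833)
N(A) = -43/12 - A
M(g, D) = 49 (M(g, D) = (1 + 6)**2 = 7**2 = 49)
-4267 + M(-55, N(-4)) = -4267 + 49 = -4218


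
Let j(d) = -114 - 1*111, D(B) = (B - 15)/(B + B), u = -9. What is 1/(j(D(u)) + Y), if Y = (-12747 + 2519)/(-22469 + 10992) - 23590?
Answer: -11477/273314527 ≈ -4.1992e-5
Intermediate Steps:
D(B) = (-15 + B)/(2*B) (D(B) = (-15 + B)/((2*B)) = (-15 + B)*(1/(2*B)) = (-15 + B)/(2*B))
Y = -270732202/11477 (Y = -10228/(-11477) - 23590 = -10228*(-1/11477) - 23590 = 10228/11477 - 23590 = -270732202/11477 ≈ -23589.)
j(d) = -225 (j(d) = -114 - 111 = -225)
1/(j(D(u)) + Y) = 1/(-225 - 270732202/11477) = 1/(-273314527/11477) = -11477/273314527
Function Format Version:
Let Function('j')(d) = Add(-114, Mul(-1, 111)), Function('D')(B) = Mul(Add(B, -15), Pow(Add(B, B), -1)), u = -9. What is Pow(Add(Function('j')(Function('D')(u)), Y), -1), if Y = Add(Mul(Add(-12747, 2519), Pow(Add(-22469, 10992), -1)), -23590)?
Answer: Rational(-11477, 273314527) ≈ -4.1992e-5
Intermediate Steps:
Function('D')(B) = Mul(Rational(1, 2), Pow(B, -1), Add(-15, B)) (Function('D')(B) = Mul(Add(-15, B), Pow(Mul(2, B), -1)) = Mul(Add(-15, B), Mul(Rational(1, 2), Pow(B, -1))) = Mul(Rational(1, 2), Pow(B, -1), Add(-15, B)))
Y = Rational(-270732202, 11477) (Y = Add(Mul(-10228, Pow(-11477, -1)), -23590) = Add(Mul(-10228, Rational(-1, 11477)), -23590) = Add(Rational(10228, 11477), -23590) = Rational(-270732202, 11477) ≈ -23589.)
Function('j')(d) = -225 (Function('j')(d) = Add(-114, -111) = -225)
Pow(Add(Function('j')(Function('D')(u)), Y), -1) = Pow(Add(-225, Rational(-270732202, 11477)), -1) = Pow(Rational(-273314527, 11477), -1) = Rational(-11477, 273314527)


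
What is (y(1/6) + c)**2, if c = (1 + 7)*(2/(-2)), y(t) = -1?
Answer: 81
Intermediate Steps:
c = -8 (c = 8*(2*(-1/2)) = 8*(-1) = -8)
(y(1/6) + c)**2 = (-1 - 8)**2 = (-9)**2 = 81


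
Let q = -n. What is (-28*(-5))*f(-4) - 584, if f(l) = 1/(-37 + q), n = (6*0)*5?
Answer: -21748/37 ≈ -587.78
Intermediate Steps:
n = 0 (n = 0*5 = 0)
q = 0 (q = -1*0 = 0)
f(l) = -1/37 (f(l) = 1/(-37 + 0) = 1/(-37) = -1/37)
(-28*(-5))*f(-4) - 584 = -28*(-5)*(-1/37) - 584 = 140*(-1/37) - 584 = -140/37 - 584 = -21748/37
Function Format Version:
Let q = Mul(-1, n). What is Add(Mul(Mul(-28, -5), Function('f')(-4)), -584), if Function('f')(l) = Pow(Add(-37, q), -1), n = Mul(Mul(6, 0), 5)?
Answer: Rational(-21748, 37) ≈ -587.78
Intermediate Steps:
n = 0 (n = Mul(0, 5) = 0)
q = 0 (q = Mul(-1, 0) = 0)
Function('f')(l) = Rational(-1, 37) (Function('f')(l) = Pow(Add(-37, 0), -1) = Pow(-37, -1) = Rational(-1, 37))
Add(Mul(Mul(-28, -5), Function('f')(-4)), -584) = Add(Mul(Mul(-28, -5), Rational(-1, 37)), -584) = Add(Mul(140, Rational(-1, 37)), -584) = Add(Rational(-140, 37), -584) = Rational(-21748, 37)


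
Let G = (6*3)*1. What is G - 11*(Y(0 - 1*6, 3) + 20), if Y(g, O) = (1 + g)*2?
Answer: -92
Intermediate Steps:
Y(g, O) = 2 + 2*g
G = 18 (G = 18*1 = 18)
G - 11*(Y(0 - 1*6, 3) + 20) = 18 - 11*((2 + 2*(0 - 1*6)) + 20) = 18 - 11*((2 + 2*(0 - 6)) + 20) = 18 - 11*((2 + 2*(-6)) + 20) = 18 - 11*((2 - 12) + 20) = 18 - 11*(-10 + 20) = 18 - 11*10 = 18 - 110 = -92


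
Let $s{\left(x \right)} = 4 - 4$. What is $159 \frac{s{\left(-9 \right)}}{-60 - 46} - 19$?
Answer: $-19$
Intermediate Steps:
$s{\left(x \right)} = 0$ ($s{\left(x \right)} = 4 - 4 = 0$)
$159 \frac{s{\left(-9 \right)}}{-60 - 46} - 19 = 159 \frac{0}{-60 - 46} - 19 = 159 \frac{0}{-106} - 19 = 159 \cdot 0 \left(- \frac{1}{106}\right) - 19 = 159 \cdot 0 - 19 = 0 - 19 = -19$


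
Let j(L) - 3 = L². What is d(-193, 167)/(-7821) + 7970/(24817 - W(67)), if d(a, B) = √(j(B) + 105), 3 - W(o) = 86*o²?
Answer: 3985/205434 - √27997/7821 ≈ -0.0019961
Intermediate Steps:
W(o) = 3 - 86*o²
j(L) = 3 + L²
d(a, B) = √(108 + B²) (d(a, B) = √((3 + B²) + 105) = √(108 + B²))
d(-193, 167)/(-7821) + 7970/(24817 - W(67)) = √(108 + 167²)/(-7821) + 7970/(24817 - (3 - 86*67²)) = √(108 + 27889)*(-1/7821) + 7970/(24817 - (3 - 86*4489)) = √27997*(-1/7821) + 7970/(24817 - (3 - 386054)) = -√27997/7821 + 7970/(24817 - 1*(-386051)) = -√27997/7821 + 7970/(24817 + 386051) = -√27997/7821 + 7970/410868 = -√27997/7821 + 7970*(1/410868) = -√27997/7821 + 3985/205434 = 3985/205434 - √27997/7821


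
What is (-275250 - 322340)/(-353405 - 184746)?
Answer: 597590/538151 ≈ 1.1105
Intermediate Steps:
(-275250 - 322340)/(-353405 - 184746) = -597590/(-538151) = -597590*(-1/538151) = 597590/538151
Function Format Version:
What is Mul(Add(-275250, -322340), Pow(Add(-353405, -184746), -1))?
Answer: Rational(597590, 538151) ≈ 1.1105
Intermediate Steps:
Mul(Add(-275250, -322340), Pow(Add(-353405, -184746), -1)) = Mul(-597590, Pow(-538151, -1)) = Mul(-597590, Rational(-1, 538151)) = Rational(597590, 538151)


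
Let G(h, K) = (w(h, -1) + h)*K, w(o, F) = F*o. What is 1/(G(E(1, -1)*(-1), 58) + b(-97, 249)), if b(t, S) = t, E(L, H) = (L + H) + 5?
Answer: -1/97 ≈ -0.010309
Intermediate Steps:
E(L, H) = 5 + H + L (E(L, H) = (H + L) + 5 = 5 + H + L)
G(h, K) = 0 (G(h, K) = (-h + h)*K = 0*K = 0)
1/(G(E(1, -1)*(-1), 58) + b(-97, 249)) = 1/(0 - 97) = 1/(-97) = -1/97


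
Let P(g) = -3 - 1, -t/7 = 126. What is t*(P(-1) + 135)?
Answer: -115542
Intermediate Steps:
t = -882 (t = -7*126 = -882)
P(g) = -4
t*(P(-1) + 135) = -882*(-4 + 135) = -882*131 = -115542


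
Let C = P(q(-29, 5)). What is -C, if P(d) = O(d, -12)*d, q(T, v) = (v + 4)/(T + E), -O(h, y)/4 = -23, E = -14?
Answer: 828/43 ≈ 19.256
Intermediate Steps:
O(h, y) = 92 (O(h, y) = -4*(-23) = 92)
q(T, v) = (4 + v)/(-14 + T) (q(T, v) = (v + 4)/(T - 14) = (4 + v)/(-14 + T))
P(d) = 92*d
C = -828/43 (C = 92*((4 + 5)/(-14 - 29)) = 92*(9/(-43)) = 92*(-1/43*9) = 92*(-9/43) = -828/43 ≈ -19.256)
-C = -1*(-828/43) = 828/43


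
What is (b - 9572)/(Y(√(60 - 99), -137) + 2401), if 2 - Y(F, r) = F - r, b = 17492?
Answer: 3589344/1026959 + 1584*I*√39/1026959 ≈ 3.4951 + 0.0096324*I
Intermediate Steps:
Y(F, r) = 2 + r - F (Y(F, r) = 2 - (F - r) = 2 + (r - F) = 2 + r - F)
(b - 9572)/(Y(√(60 - 99), -137) + 2401) = (17492 - 9572)/((2 - 137 - √(60 - 99)) + 2401) = 7920/((2 - 137 - √(-39)) + 2401) = 7920/((2 - 137 - I*√39) + 2401) = 7920/((-135 - I*√39) + 2401) = 7920/(2266 - I*√39)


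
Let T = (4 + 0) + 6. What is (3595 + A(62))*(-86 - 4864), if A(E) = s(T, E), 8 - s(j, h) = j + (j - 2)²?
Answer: -17468550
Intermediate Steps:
T = 10 (T = 4 + 6 = 10)
s(j, h) = 8 - j - (-2 + j)² (s(j, h) = 8 - (j + (j - 2)²) = 8 - (j + (-2 + j)²) = 8 + (-j - (-2 + j)²) = 8 - j - (-2 + j)²)
A(E) = -66 (A(E) = 8 - 1*10 - (-2 + 10)² = 8 - 10 - 1*8² = 8 - 10 - 1*64 = 8 - 10 - 64 = -66)
(3595 + A(62))*(-86 - 4864) = (3595 - 66)*(-86 - 4864) = 3529*(-4950) = -17468550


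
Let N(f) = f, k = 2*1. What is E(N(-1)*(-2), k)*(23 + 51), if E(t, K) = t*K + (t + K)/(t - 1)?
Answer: 592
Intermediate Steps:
k = 2
E(t, K) = K*t + (K + t)/(-1 + t)
E(N(-1)*(-2), k)*(23 + 51) = ((2 - 1*(-2) + 2*(-1*(-2))² - 1*2*(-1*(-2)))/(-1 - 1*(-2)))*(23 + 51) = ((2 + 2 + 2*2² - 1*2*2)/(-1 + 2))*74 = ((2 + 2 + 2*4 - 4)/1)*74 = (1*(2 + 2 + 8 - 4))*74 = (1*8)*74 = 8*74 = 592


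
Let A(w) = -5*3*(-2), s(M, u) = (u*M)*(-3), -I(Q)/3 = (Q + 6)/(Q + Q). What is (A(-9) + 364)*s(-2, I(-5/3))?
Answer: 46098/5 ≈ 9219.6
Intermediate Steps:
I(Q) = -3*(6 + Q)/(2*Q) (I(Q) = -3*(Q + 6)/(Q + Q) = -3*(6 + Q)/(2*Q))
s(M, u) = -3*M*u (s(M, u) = (M*u)*(-3) = -3*M*u)
A(w) = 30 (A(w) = -15*(-2) = 30)
(A(-9) + 364)*s(-2, I(-5/3)) = (30 + 364)*(-3*(-2)*(-3/2 - 9/((-5/3)))) = 394*(-3*(-2)*(-3/2 - 9/((-5*1/3)))) = 394*(-3*(-2)*(-3/2 - 9/(-5/3))) = 394*(-3*(-2)*(-3/2 - 9*(-3/5))) = 394*(-3*(-2)*(-3/2 + 27/5)) = 394*(-3*(-2)*39/10) = 394*(117/5) = 46098/5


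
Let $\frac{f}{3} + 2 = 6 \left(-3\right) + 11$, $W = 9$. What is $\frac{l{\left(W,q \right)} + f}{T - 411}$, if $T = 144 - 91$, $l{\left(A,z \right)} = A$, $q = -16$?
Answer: $\frac{9}{179} \approx 0.050279$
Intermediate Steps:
$f = -27$ ($f = -6 + 3 \left(6 \left(-3\right) + 11\right) = -6 + 3 \left(-18 + 11\right) = -6 + 3 \left(-7\right) = -6 - 21 = -27$)
$T = 53$ ($T = 144 - 91 = 53$)
$\frac{l{\left(W,q \right)} + f}{T - 411} = \frac{9 - 27}{53 - 411} = - \frac{18}{-358} = \left(-18\right) \left(- \frac{1}{358}\right) = \frac{9}{179}$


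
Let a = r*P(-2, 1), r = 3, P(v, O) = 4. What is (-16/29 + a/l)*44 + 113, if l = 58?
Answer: 2837/29 ≈ 97.828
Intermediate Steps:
a = 12 (a = 3*4 = 12)
(-16/29 + a/l)*44 + 113 = (-16/29 + 12/58)*44 + 113 = (-16*1/29 + 12*(1/58))*44 + 113 = (-16/29 + 6/29)*44 + 113 = -10/29*44 + 113 = -440/29 + 113 = 2837/29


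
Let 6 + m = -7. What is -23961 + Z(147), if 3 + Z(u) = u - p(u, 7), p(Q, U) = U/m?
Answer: -309614/13 ≈ -23816.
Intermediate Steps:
m = -13 (m = -6 - 7 = -13)
p(Q, U) = -U/13 (p(Q, U) = U/(-13) = U*(-1/13) = -U/13)
Z(u) = -32/13 + u (Z(u) = -3 + (u - (-1)*7/13) = -3 + (u - 1*(-7/13)) = -3 + (u + 7/13) = -3 + (7/13 + u) = -32/13 + u)
-23961 + Z(147) = -23961 + (-32/13 + 147) = -23961 + 1879/13 = -309614/13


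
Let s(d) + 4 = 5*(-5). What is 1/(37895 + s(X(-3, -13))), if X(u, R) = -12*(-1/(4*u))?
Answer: 1/37866 ≈ 2.6409e-5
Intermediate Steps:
X(u, R) = 3/u (X(u, R) = -(-3)/u = 3/u)
s(d) = -29 (s(d) = -4 + 5*(-5) = -4 - 25 = -29)
1/(37895 + s(X(-3, -13))) = 1/(37895 - 29) = 1/37866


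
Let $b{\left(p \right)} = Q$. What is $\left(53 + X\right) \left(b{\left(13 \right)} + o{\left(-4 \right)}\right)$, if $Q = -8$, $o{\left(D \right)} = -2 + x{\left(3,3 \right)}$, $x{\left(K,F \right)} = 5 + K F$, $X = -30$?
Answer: $92$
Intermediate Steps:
$x{\left(K,F \right)} = 5 + F K$
$o{\left(D \right)} = 12$ ($o{\left(D \right)} = -2 + \left(5 + 3 \cdot 3\right) = -2 + \left(5 + 9\right) = -2 + 14 = 12$)
$b{\left(p \right)} = -8$
$\left(53 + X\right) \left(b{\left(13 \right)} + o{\left(-4 \right)}\right) = \left(53 - 30\right) \left(-8 + 12\right) = 23 \cdot 4 = 92$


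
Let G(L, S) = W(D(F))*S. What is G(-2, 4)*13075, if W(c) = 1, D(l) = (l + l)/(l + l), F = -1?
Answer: 52300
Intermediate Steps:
D(l) = 1 (D(l) = (2*l)/((2*l)) = (2*l)*(1/(2*l)) = 1)
G(L, S) = S (G(L, S) = 1*S = S)
G(-2, 4)*13075 = 4*13075 = 52300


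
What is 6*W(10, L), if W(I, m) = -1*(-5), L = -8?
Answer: 30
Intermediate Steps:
W(I, m) = 5
6*W(10, L) = 6*5 = 30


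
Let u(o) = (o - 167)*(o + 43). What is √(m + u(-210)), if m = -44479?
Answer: 4*√1155 ≈ 135.94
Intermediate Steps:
u(o) = (-167 + o)*(43 + o)
√(m + u(-210)) = √(-44479 + (-7181 + (-210)² - 124*(-210))) = √(-44479 + (-7181 + 44100 + 26040)) = √(-44479 + 62959) = √18480 = 4*√1155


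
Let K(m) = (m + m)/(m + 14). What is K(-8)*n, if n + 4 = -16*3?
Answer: 416/3 ≈ 138.67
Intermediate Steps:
K(m) = 2*m/(14 + m) (K(m) = (2*m)/(14 + m) = 2*m/(14 + m))
n = -52 (n = -4 - 16*3 = -4 - 48 = -52)
K(-8)*n = (2*(-8)/(14 - 8))*(-52) = (2*(-8)/6)*(-52) = (2*(-8)*(⅙))*(-52) = -8/3*(-52) = 416/3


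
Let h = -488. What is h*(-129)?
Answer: 62952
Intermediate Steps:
h*(-129) = -488*(-129) = 62952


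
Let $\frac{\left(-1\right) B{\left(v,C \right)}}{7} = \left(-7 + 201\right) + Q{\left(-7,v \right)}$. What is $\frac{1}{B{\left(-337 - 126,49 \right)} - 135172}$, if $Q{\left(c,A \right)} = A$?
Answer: $- \frac{1}{133289} \approx -7.5025 \cdot 10^{-6}$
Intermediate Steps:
$B{\left(v,C \right)} = -1358 - 7 v$ ($B{\left(v,C \right)} = - 7 \left(\left(-7 + 201\right) + v\right) = - 7 \left(194 + v\right) = -1358 - 7 v$)
$\frac{1}{B{\left(-337 - 126,49 \right)} - 135172} = \frac{1}{\left(-1358 - 7 \left(-337 - 126\right)\right) - 135172} = \frac{1}{\left(-1358 - -3241\right) - 135172} = \frac{1}{\left(-1358 + 3241\right) - 135172} = \frac{1}{1883 - 135172} = \frac{1}{-133289} = - \frac{1}{133289}$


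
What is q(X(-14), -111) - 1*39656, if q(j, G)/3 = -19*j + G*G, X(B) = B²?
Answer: -13865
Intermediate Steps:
q(j, G) = -57*j + 3*G² (q(j, G) = 3*(-19*j + G*G) = 3*(-19*j + G²) = 3*(G² - 19*j) = -57*j + 3*G²)
q(X(-14), -111) - 1*39656 = (-57*(-14)² + 3*(-111)²) - 1*39656 = (-57*196 + 3*12321) - 39656 = (-11172 + 36963) - 39656 = 25791 - 39656 = -13865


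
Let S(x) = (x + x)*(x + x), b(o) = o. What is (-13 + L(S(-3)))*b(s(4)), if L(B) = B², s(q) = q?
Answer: 5132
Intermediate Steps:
S(x) = 4*x² (S(x) = (2*x)*(2*x) = 4*x²)
(-13 + L(S(-3)))*b(s(4)) = (-13 + (4*(-3)²)²)*4 = (-13 + (4*9)²)*4 = (-13 + 36²)*4 = (-13 + 1296)*4 = 1283*4 = 5132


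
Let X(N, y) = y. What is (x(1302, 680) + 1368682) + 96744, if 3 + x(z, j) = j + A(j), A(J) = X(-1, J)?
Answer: 1466783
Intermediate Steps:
A(J) = J
x(z, j) = -3 + 2*j (x(z, j) = -3 + (j + j) = -3 + 2*j)
(x(1302, 680) + 1368682) + 96744 = ((-3 + 2*680) + 1368682) + 96744 = ((-3 + 1360) + 1368682) + 96744 = (1357 + 1368682) + 96744 = 1370039 + 96744 = 1466783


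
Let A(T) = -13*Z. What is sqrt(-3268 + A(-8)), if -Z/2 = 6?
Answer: 2*I*sqrt(778) ≈ 55.785*I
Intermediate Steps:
Z = -12 (Z = -2*6 = -12)
A(T) = 156 (A(T) = -13*(-12) = 156)
sqrt(-3268 + A(-8)) = sqrt(-3268 + 156) = sqrt(-3112) = 2*I*sqrt(778)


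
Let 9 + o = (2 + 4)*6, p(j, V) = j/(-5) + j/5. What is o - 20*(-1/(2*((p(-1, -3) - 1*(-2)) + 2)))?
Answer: 59/2 ≈ 29.500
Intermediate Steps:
p(j, V) = 0 (p(j, V) = j*(-1/5) + j*(1/5) = -j/5 + j/5 = 0)
o = 27 (o = -9 + (2 + 4)*6 = -9 + 6*6 = -9 + 36 = 27)
o - 20*(-1/(2*((p(-1, -3) - 1*(-2)) + 2))) = 27 - 20*(-1/(2*((0 - 1*(-2)) + 2))) = 27 - 20*(-1/(2*((0 + 2) + 2))) = 27 - 20*(-1/(2*(2 + 2))) = 27 - 20/((-2*4)) = 27 - 20/(-8) = 27 - 20*(-1/8) = 27 + 5/2 = 59/2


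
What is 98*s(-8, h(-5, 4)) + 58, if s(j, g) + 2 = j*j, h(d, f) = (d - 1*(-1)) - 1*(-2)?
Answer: 6134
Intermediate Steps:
h(d, f) = 3 + d (h(d, f) = (d + 1) + 2 = (1 + d) + 2 = 3 + d)
s(j, g) = -2 + j**2 (s(j, g) = -2 + j*j = -2 + j**2)
98*s(-8, h(-5, 4)) + 58 = 98*(-2 + (-8)**2) + 58 = 98*(-2 + 64) + 58 = 98*62 + 58 = 6076 + 58 = 6134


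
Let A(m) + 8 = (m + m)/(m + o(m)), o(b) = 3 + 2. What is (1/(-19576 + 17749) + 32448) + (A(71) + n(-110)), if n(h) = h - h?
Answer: 2252309119/69426 ≈ 32442.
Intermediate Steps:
o(b) = 5
n(h) = 0
A(m) = -8 + 2*m/(5 + m) (A(m) = -8 + (m + m)/(m + 5) = -8 + (2*m)/(5 + m) = -8 + 2*m/(5 + m))
(1/(-19576 + 17749) + 32448) + (A(71) + n(-110)) = (1/(-19576 + 17749) + 32448) + (2*(-20 - 3*71)/(5 + 71) + 0) = (1/(-1827) + 32448) + (2*(-20 - 213)/76 + 0) = (-1/1827 + 32448) + (2*(1/76)*(-233) + 0) = 59282495/1827 + (-233/38 + 0) = 59282495/1827 - 233/38 = 2252309119/69426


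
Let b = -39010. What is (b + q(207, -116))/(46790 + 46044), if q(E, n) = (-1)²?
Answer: -39009/92834 ≈ -0.42020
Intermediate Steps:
q(E, n) = 1
(b + q(207, -116))/(46790 + 46044) = (-39010 + 1)/(46790 + 46044) = -39009/92834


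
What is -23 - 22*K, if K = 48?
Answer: -1079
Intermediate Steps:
-23 - 22*K = -23 - 22*48 = -23 - 1056 = -1079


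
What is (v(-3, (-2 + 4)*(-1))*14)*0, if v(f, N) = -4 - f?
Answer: 0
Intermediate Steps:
(v(-3, (-2 + 4)*(-1))*14)*0 = ((-4 - 1*(-3))*14)*0 = ((-4 + 3)*14)*0 = -1*14*0 = -14*0 = 0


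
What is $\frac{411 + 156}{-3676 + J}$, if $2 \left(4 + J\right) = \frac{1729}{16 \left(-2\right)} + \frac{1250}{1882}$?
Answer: $- \frac{4878144}{31890187} \approx -0.15297$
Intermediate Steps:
$J = - \frac{1847885}{60224}$ ($J = -4 + \frac{\frac{1729}{16 \left(-2\right)} + \frac{1250}{1882}}{2} = -4 + \frac{\frac{1729}{-32} + 1250 \cdot \frac{1}{1882}}{2} = -4 + \frac{1729 \left(- \frac{1}{32}\right) + \frac{625}{941}}{2} = -4 + \frac{- \frac{1729}{32} + \frac{625}{941}}{2} = -4 + \frac{1}{2} \left(- \frac{1606989}{30112}\right) = -4 - \frac{1606989}{60224} = - \frac{1847885}{60224} \approx -30.684$)
$\frac{411 + 156}{-3676 + J} = \frac{411 + 156}{-3676 - \frac{1847885}{60224}} = \frac{567}{- \frac{223231309}{60224}} = 567 \left(- \frac{60224}{223231309}\right) = - \frac{4878144}{31890187}$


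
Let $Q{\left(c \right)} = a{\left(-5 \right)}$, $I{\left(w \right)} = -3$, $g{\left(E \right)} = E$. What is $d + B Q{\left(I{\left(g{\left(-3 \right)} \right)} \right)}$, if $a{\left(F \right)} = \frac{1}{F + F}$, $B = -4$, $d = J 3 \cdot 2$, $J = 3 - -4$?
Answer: $\frac{212}{5} \approx 42.4$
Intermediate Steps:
$J = 7$ ($J = 3 + 4 = 7$)
$d = 42$ ($d = 7 \cdot 3 \cdot 2 = 21 \cdot 2 = 42$)
$a{\left(F \right)} = \frac{1}{2 F}$
$Q{\left(c \right)} = - \frac{1}{10}$ ($Q{\left(c \right)} = \frac{1}{2 \left(-5\right)} = \frac{1}{2} \left(- \frac{1}{5}\right) = - \frac{1}{10}$)
$d + B Q{\left(I{\left(g{\left(-3 \right)} \right)} \right)} = 42 - - \frac{2}{5} = 42 + \frac{2}{5} = \frac{212}{5}$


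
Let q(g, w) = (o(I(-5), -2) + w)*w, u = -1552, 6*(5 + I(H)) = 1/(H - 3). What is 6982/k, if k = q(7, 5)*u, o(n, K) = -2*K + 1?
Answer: -3491/38800 ≈ -0.089974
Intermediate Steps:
I(H) = -5 + 1/(6*(-3 + H)) (I(H) = -5 + 1/(6*(H - 3)) = -5 + 1/(6*(-3 + H)))
o(n, K) = 1 - 2*K
q(g, w) = w*(5 + w) (q(g, w) = ((1 - 2*(-2)) + w)*w = ((1 + 4) + w)*w = (5 + w)*w = w*(5 + w))
k = -77600 (k = (5*(5 + 5))*(-1552) = (5*10)*(-1552) = 50*(-1552) = -77600)
6982/k = 6982/(-77600) = 6982*(-1/77600) = -3491/38800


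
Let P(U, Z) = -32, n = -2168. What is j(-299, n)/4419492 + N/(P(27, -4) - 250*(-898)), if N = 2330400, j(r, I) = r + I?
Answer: 2574657598561/248008632564 ≈ 10.381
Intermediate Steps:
j(r, I) = I + r
j(-299, n)/4419492 + N/(P(27, -4) - 250*(-898)) = (-2168 - 299)/4419492 + 2330400/(-32 - 250*(-898)) = -2467*1/4419492 + 2330400/(-32 + 224500) = -2467/4419492 + 2330400/224468 = -2467/4419492 + 2330400*(1/224468) = -2467/4419492 + 582600/56117 = 2574657598561/248008632564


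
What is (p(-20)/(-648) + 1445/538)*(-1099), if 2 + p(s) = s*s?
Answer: -198434341/87156 ≈ -2276.8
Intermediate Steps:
p(s) = -2 + s² (p(s) = -2 + s*s = -2 + s²)
(p(-20)/(-648) + 1445/538)*(-1099) = ((-2 + (-20)²)/(-648) + 1445/538)*(-1099) = ((-2 + 400)*(-1/648) + 1445*(1/538))*(-1099) = (398*(-1/648) + 1445/538)*(-1099) = (-199/324 + 1445/538)*(-1099) = (180559/87156)*(-1099) = -198434341/87156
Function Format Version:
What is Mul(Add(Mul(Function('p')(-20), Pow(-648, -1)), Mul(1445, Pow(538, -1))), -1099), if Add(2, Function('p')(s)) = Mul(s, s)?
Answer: Rational(-198434341, 87156) ≈ -2276.8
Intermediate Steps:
Function('p')(s) = Add(-2, Pow(s, 2)) (Function('p')(s) = Add(-2, Mul(s, s)) = Add(-2, Pow(s, 2)))
Mul(Add(Mul(Function('p')(-20), Pow(-648, -1)), Mul(1445, Pow(538, -1))), -1099) = Mul(Add(Mul(Add(-2, Pow(-20, 2)), Pow(-648, -1)), Mul(1445, Pow(538, -1))), -1099) = Mul(Add(Mul(Add(-2, 400), Rational(-1, 648)), Mul(1445, Rational(1, 538))), -1099) = Mul(Add(Mul(398, Rational(-1, 648)), Rational(1445, 538)), -1099) = Mul(Add(Rational(-199, 324), Rational(1445, 538)), -1099) = Mul(Rational(180559, 87156), -1099) = Rational(-198434341, 87156)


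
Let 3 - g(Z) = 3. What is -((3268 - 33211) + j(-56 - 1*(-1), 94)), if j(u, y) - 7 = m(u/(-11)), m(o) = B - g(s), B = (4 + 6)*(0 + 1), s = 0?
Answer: 29926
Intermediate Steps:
B = 10 (B = 10*1 = 10)
g(Z) = 0 (g(Z) = 3 - 1*3 = 3 - 3 = 0)
m(o) = 10 (m(o) = 10 - 1*0 = 10 + 0 = 10)
j(u, y) = 17 (j(u, y) = 7 + 10 = 17)
-((3268 - 33211) + j(-56 - 1*(-1), 94)) = -((3268 - 33211) + 17) = -(-29943 + 17) = -1*(-29926) = 29926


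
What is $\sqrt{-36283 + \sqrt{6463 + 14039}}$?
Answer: $\sqrt{-36283 + 3 \sqrt{2278}} \approx 190.1 i$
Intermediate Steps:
$\sqrt{-36283 + \sqrt{6463 + 14039}} = \sqrt{-36283 + \sqrt{20502}} = \sqrt{-36283 + 3 \sqrt{2278}}$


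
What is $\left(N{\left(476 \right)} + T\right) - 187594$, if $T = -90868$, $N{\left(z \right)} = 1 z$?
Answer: $-277986$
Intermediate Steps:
$N{\left(z \right)} = z$
$\left(N{\left(476 \right)} + T\right) - 187594 = \left(476 - 90868\right) - 187594 = -90392 - 187594 = -277986$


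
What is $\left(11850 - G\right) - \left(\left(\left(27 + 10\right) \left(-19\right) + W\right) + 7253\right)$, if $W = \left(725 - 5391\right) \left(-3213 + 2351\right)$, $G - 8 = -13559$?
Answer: $-4003241$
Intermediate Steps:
$G = -13551$ ($G = 8 - 13559 = -13551$)
$W = 4022092$ ($W = \left(-4666\right) \left(-862\right) = 4022092$)
$\left(11850 - G\right) - \left(\left(\left(27 + 10\right) \left(-19\right) + W\right) + 7253\right) = \left(11850 - -13551\right) - \left(\left(\left(27 + 10\right) \left(-19\right) + 4022092\right) + 7253\right) = \left(11850 + 13551\right) - \left(\left(37 \left(-19\right) + 4022092\right) + 7253\right) = 25401 - \left(\left(-703 + 4022092\right) + 7253\right) = 25401 - \left(4021389 + 7253\right) = 25401 - 4028642 = -4003241$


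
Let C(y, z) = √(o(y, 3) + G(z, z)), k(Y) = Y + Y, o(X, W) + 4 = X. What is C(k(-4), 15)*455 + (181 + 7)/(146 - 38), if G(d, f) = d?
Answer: 47/27 + 455*√3 ≈ 789.82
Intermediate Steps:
o(X, W) = -4 + X
k(Y) = 2*Y
C(y, z) = √(-4 + y + z) (C(y, z) = √((-4 + y) + z) = √(-4 + y + z))
C(k(-4), 15)*455 + (181 + 7)/(146 - 38) = √(-4 + 2*(-4) + 15)*455 + (181 + 7)/(146 - 38) = √(-4 - 8 + 15)*455 + 188/108 = √3*455 + 188*(1/108) = 455*√3 + 47/27 = 47/27 + 455*√3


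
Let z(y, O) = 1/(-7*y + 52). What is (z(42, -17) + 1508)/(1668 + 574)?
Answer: 364935/542564 ≈ 0.67261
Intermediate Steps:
z(y, O) = 1/(52 - 7*y)
(z(42, -17) + 1508)/(1668 + 574) = (-1/(-52 + 7*42) + 1508)/(1668 + 574) = (-1/(-52 + 294) + 1508)/2242 = (-1/242 + 1508)*(1/2242) = (364935/242)*(1/2242) = 364935/542564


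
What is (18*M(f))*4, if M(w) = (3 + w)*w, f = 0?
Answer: 0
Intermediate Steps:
M(w) = w*(3 + w)
(18*M(f))*4 = (18*(0*(3 + 0)))*4 = (18*(0*3))*4 = (18*0)*4 = 0*4 = 0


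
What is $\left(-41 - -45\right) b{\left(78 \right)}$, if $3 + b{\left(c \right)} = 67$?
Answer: $256$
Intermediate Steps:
$b{\left(c \right)} = 64$ ($b{\left(c \right)} = -3 + 67 = 64$)
$\left(-41 - -45\right) b{\left(78 \right)} = \left(-41 - -45\right) 64 = \left(-41 + 45\right) 64 = 4 \cdot 64 = 256$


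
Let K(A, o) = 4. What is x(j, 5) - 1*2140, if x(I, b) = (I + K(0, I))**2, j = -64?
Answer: 1460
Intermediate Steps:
x(I, b) = (4 + I)**2 (x(I, b) = (I + 4)**2 = (4 + I)**2)
x(j, 5) - 1*2140 = (4 - 64)**2 - 1*2140 = (-60)**2 - 2140 = 3600 - 2140 = 1460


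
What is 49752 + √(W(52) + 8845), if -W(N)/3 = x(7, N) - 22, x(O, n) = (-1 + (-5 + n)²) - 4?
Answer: 49752 + 11*√19 ≈ 49800.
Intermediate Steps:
x(O, n) = -5 + (-5 + n)²
W(N) = 81 - 3*(-5 + N)² (W(N) = -3*((-5 + (-5 + N)²) - 22) = -3*(-27 + (-5 + N)²) = 81 - 3*(-5 + N)²)
49752 + √(W(52) + 8845) = 49752 + √((81 - 3*(-5 + 52)²) + 8845) = 49752 + √((81 - 3*47²) + 8845) = 49752 + √((81 - 3*2209) + 8845) = 49752 + √((81 - 6627) + 8845) = 49752 + √(-6546 + 8845) = 49752 + √2299 = 49752 + 11*√19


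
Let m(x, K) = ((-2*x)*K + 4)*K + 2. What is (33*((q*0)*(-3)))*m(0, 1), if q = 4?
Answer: 0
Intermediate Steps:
m(x, K) = 2 + K*(4 - 2*K*x) (m(x, K) = (-2*K*x + 4)*K + 2 = (4 - 2*K*x)*K + 2 = K*(4 - 2*K*x) + 2 = 2 + K*(4 - 2*K*x))
(33*((q*0)*(-3)))*m(0, 1) = (33*((4*0)*(-3)))*(2 + 4*1 - 2*0*1²) = (33*(0*(-3)))*(2 + 4 - 2*0*1) = (33*0)*(2 + 4 + 0) = 0*6 = 0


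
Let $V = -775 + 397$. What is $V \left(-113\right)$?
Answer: $42714$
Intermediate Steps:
$V = -378$
$V \left(-113\right) = \left(-378\right) \left(-113\right) = 42714$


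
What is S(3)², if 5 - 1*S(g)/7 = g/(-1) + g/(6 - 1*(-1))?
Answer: 2809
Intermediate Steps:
S(g) = 35 + 6*g (S(g) = 35 - 7*(g/(-1) + g/(6 - 1*(-1))) = 35 - 7*(g*(-1) + g/(6 + 1)) = 35 - 7*(-g + g/7) = 35 - (-6)*g = 35 + 6*g)
S(3)² = (35 + 6*3)² = (35 + 18)² = 53² = 2809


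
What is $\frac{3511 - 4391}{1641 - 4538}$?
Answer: $\frac{880}{2897} \approx 0.30376$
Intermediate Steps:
$\frac{3511 - 4391}{1641 - 4538} = - \frac{880}{-2897} = \left(-880\right) \left(- \frac{1}{2897}\right) = \frac{880}{2897}$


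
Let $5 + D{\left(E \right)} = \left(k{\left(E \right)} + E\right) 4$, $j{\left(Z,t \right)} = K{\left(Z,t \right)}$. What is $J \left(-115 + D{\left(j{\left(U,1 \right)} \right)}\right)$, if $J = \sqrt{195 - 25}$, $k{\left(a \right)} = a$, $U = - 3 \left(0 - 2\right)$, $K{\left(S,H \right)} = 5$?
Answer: $- 80 \sqrt{170} \approx -1043.1$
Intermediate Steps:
$U = 6$ ($U = \left(-3\right) \left(-2\right) = 6$)
$j{\left(Z,t \right)} = 5$
$D{\left(E \right)} = -5 + 8 E$ ($D{\left(E \right)} = -5 + \left(E + E\right) 4 = -5 + 2 E 4 = -5 + 8 E$)
$J = \sqrt{170} \approx 13.038$
$J \left(-115 + D{\left(j{\left(U,1 \right)} \right)}\right) = \sqrt{170} \left(-115 + \left(-5 + 8 \cdot 5\right)\right) = \sqrt{170} \left(-115 + \left(-5 + 40\right)\right) = \sqrt{170} \left(-115 + 35\right) = \sqrt{170} \left(-80\right) = - 80 \sqrt{170}$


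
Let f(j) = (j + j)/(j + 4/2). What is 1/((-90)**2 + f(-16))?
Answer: 7/56716 ≈ 0.00012342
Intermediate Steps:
f(j) = 2*j/(2 + j) (f(j) = (2*j)/(j + 4*(1/2)) = (2*j)/(j + 2) = (2*j)/(2 + j) = 2*j/(2 + j))
1/((-90)**2 + f(-16)) = 1/((-90)**2 + 2*(-16)/(2 - 16)) = 1/(8100 + 2*(-16)/(-14)) = 1/(8100 + 2*(-16)*(-1/14)) = 1/(8100 + 16/7) = 1/(56716/7) = 7/56716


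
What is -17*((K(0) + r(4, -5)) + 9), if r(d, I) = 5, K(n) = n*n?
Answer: -238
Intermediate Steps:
K(n) = n²
-17*((K(0) + r(4, -5)) + 9) = -17*((0² + 5) + 9) = -17*((0 + 5) + 9) = -17*(5 + 9) = -17*14 = -238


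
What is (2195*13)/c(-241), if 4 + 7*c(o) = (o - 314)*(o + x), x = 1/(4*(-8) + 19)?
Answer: 845/566 ≈ 1.4929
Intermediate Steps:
x = -1/13 (x = 1/(-32 + 19) = 1/(-13) = -1/13 ≈ -0.076923)
c(o) = -4/7 + (-314 + o)*(-1/13 + o)/7 (c(o) = -4/7 + ((o - 314)*(o - 1/13))/7 = -4/7 + ((-314 + o)*(-1/13 + o))/7 = -4/7 + (-314 + o)*(-1/13 + o)/7)
(2195*13)/c(-241) = (2195*13)/(262/91 - 4083/91*(-241) + (1/7)*(-241)**2) = 28535/(262/91 + 984003/91 + (1/7)*58081) = 28535/(262/91 + 984003/91 + 58081/7) = 28535/(248474/13) = 28535*(13/248474) = 845/566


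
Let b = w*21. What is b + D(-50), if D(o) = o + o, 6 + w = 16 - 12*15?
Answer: -3670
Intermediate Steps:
w = -170 (w = -6 + (16 - 12*15) = -6 + (16 - 180) = -6 - 164 = -170)
D(o) = 2*o
b = -3570 (b = -170*21 = -3570)
b + D(-50) = -3570 + 2*(-50) = -3570 - 100 = -3670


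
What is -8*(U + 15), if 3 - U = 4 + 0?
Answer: -112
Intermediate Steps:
U = -1 (U = 3 - (4 + 0) = 3 - 1*4 = 3 - 4 = -1)
-8*(U + 15) = -8*(-1 + 15) = -8*14 = -112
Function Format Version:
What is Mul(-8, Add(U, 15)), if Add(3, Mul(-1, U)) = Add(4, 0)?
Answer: -112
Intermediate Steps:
U = -1 (U = Add(3, Mul(-1, Add(4, 0))) = Add(3, Mul(-1, 4)) = Add(3, -4) = -1)
Mul(-8, Add(U, 15)) = Mul(-8, Add(-1, 15)) = Mul(-8, 14) = -112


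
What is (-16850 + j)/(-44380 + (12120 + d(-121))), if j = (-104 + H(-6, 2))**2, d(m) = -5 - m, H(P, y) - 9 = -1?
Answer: 3817/16072 ≈ 0.23749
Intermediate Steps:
H(P, y) = 8 (H(P, y) = 9 - 1 = 8)
j = 9216 (j = (-104 + 8)**2 = (-96)**2 = 9216)
(-16850 + j)/(-44380 + (12120 + d(-121))) = (-16850 + 9216)/(-44380 + (12120 + (-5 - 1*(-121)))) = -7634/(-44380 + (12120 + (-5 + 121))) = -7634/(-44380 + (12120 + 116)) = -7634/(-44380 + 12236) = -7634/(-32144) = -7634*(-1/32144) = 3817/16072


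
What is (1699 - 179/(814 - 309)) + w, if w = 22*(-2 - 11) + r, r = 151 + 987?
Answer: 1288076/505 ≈ 2550.6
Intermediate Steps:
r = 1138
w = 852 (w = 22*(-2 - 11) + 1138 = 22*(-13) + 1138 = -286 + 1138 = 852)
(1699 - 179/(814 - 309)) + w = (1699 - 179/(814 - 309)) + 852 = (1699 - 179/505) + 852 = 857816/505 + 852 = 1288076/505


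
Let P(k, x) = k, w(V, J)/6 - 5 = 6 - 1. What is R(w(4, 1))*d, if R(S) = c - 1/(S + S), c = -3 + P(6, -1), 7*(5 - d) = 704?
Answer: -80057/280 ≈ -285.92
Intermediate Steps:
w(V, J) = 60 (w(V, J) = 30 + 6*(6 - 1) = 30 + 6*5 = 30 + 30 = 60)
d = -669/7 (d = 5 - ⅐*704 = 5 - 704/7 = -669/7 ≈ -95.571)
c = 3 (c = -3 + 6 = 3)
R(S) = 3 - 1/(2*S) (R(S) = 3 - 1/(S + S) = 3 - 1/(2*S))
R(w(4, 1))*d = (3 - ½/60)*(-669/7) = (3 - ½*1/60)*(-669/7) = (3 - 1/120)*(-669/7) = (359/120)*(-669/7) = -80057/280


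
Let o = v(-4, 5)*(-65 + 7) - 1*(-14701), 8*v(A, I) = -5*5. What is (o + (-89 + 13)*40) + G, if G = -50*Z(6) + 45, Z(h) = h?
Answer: 46349/4 ≈ 11587.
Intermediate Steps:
v(A, I) = -25/8 (v(A, I) = (-5*5)/8 = (⅛)*(-25) = -25/8)
G = -255 (G = -50*6 + 45 = -300 + 45 = -255)
o = 59529/4 (o = -25*(-65 + 7)/8 - 1*(-14701) = -25/8*(-58) + 14701 = 725/4 + 14701 = 59529/4 ≈ 14882.)
(o + (-89 + 13)*40) + G = (59529/4 + (-89 + 13)*40) - 255 = (59529/4 - 76*40) - 255 = (59529/4 - 3040) - 255 = 47369/4 - 255 = 46349/4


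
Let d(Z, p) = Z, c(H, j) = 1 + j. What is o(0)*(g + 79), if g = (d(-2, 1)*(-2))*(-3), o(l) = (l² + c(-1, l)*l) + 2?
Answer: 134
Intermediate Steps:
o(l) = 2 + l² + l*(1 + l) (o(l) = (l² + (1 + l)*l) + 2 = (l² + l*(1 + l)) + 2 = 2 + l² + l*(1 + l))
g = -12 (g = -2*(-2)*(-3) = 4*(-3) = -12)
o(0)*(g + 79) = (2 + 0 + 2*0²)*(-12 + 79) = (2 + 0 + 2*0)*67 = (2 + 0 + 0)*67 = 2*67 = 134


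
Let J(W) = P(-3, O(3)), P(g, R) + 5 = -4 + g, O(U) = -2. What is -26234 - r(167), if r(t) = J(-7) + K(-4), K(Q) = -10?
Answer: -26212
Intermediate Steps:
P(g, R) = -9 + g (P(g, R) = -5 + (-4 + g) = -9 + g)
J(W) = -12 (J(W) = -9 - 3 = -12)
r(t) = -22 (r(t) = -12 - 10 = -22)
-26234 - r(167) = -26234 - 1*(-22) = -26234 + 22 = -26212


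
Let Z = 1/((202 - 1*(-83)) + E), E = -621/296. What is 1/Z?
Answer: 83739/296 ≈ 282.90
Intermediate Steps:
E = -621/296 (E = -621*1/296 = -621/296 ≈ -2.0980)
Z = 296/83739 (Z = 1/((202 - 1*(-83)) - 621/296) = 1/((202 + 83) - 621/296) = 1/(285 - 621/296) = 1/(83739/296) = 296/83739 ≈ 0.0035348)
1/Z = 1/(296/83739) = 83739/296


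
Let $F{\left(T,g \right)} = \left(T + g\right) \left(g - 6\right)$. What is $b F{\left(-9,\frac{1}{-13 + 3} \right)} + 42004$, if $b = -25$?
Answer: $\frac{162465}{4} \approx 40616.0$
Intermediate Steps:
$F{\left(T,g \right)} = \left(-6 + g\right) \left(T + g\right)$ ($F{\left(T,g \right)} = \left(T + g\right) \left(-6 + g\right) = \left(-6 + g\right) \left(T + g\right)$)
$b F{\left(-9,\frac{1}{-13 + 3} \right)} + 42004 = - 25 \left(\left(\frac{1}{-13 + 3}\right)^{2} - -54 - \frac{6}{-13 + 3} - \frac{9}{-13 + 3}\right) + 42004 = - 25 \left(\left(\frac{1}{-10}\right)^{2} + 54 - \frac{6}{-10} - \frac{9}{-10}\right) + 42004 = - 25 \left(\left(- \frac{1}{10}\right)^{2} + 54 - - \frac{3}{5} - - \frac{9}{10}\right) + 42004 = - 25 \left(\frac{1}{100} + 54 + \frac{3}{5} + \frac{9}{10}\right) + 42004 = \left(-25\right) \frac{5551}{100} + 42004 = - \frac{5551}{4} + 42004 = \frac{162465}{4}$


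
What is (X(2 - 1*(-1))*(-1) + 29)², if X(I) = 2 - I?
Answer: 900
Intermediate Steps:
(X(2 - 1*(-1))*(-1) + 29)² = ((2 - (2 - 1*(-1)))*(-1) + 29)² = ((2 - (2 + 1))*(-1) + 29)² = ((2 - 1*3)*(-1) + 29)² = ((2 - 3)*(-1) + 29)² = (-1*(-1) + 29)² = (1 + 29)² = 30² = 900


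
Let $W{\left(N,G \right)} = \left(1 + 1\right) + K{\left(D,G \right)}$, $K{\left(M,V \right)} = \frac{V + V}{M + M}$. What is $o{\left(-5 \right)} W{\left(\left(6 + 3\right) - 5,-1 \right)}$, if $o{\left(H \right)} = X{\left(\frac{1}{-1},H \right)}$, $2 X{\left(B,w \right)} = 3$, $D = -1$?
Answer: $\frac{9}{2} \approx 4.5$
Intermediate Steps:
$X{\left(B,w \right)} = \frac{3}{2}$ ($X{\left(B,w \right)} = \frac{1}{2} \cdot 3 = \frac{3}{2}$)
$o{\left(H \right)} = \frac{3}{2}$
$K{\left(M,V \right)} = \frac{V}{M}$ ($K{\left(M,V \right)} = \frac{2 V}{2 M} = 2 V \frac{1}{2 M} = \frac{V}{M}$)
$W{\left(N,G \right)} = 2 - G$ ($W{\left(N,G \right)} = \left(1 + 1\right) + \frac{G}{-1} = 2 + G \left(-1\right) = 2 - G$)
$o{\left(-5 \right)} W{\left(\left(6 + 3\right) - 5,-1 \right)} = \frac{3 \left(2 - -1\right)}{2} = \frac{3 \left(2 + 1\right)}{2} = \frac{3}{2} \cdot 3 = \frac{9}{2}$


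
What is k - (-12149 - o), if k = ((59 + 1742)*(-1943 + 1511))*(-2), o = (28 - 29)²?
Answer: 1568214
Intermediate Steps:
o = 1 (o = (-1)² = 1)
k = 1556064 (k = (1801*(-432))*(-2) = -778032*(-2) = 1556064)
k - (-12149 - o) = 1556064 - (-12149 - 1*1) = 1556064 - (-12149 - 1) = 1556064 - 1*(-12150) = 1556064 + 12150 = 1568214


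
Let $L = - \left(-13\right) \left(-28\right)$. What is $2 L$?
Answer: $-728$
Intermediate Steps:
$L = -364$ ($L = \left(-1\right) 364 = -364$)
$2 L = 2 \left(-364\right) = -728$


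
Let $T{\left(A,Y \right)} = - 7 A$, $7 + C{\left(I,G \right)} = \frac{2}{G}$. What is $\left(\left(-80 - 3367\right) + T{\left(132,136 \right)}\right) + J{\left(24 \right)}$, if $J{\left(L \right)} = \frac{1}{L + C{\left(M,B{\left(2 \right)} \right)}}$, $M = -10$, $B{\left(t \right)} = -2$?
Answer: $- \frac{69935}{16} \approx -4370.9$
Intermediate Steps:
$C{\left(I,G \right)} = -7 + \frac{2}{G}$
$J{\left(L \right)} = \frac{1}{-8 + L}$ ($J{\left(L \right)} = \frac{1}{L - \left(7 - \frac{2}{-2}\right)} = \frac{1}{L + \left(-7 + 2 \left(- \frac{1}{2}\right)\right)} = \frac{1}{L - 8} = \frac{1}{-8 + L}$)
$\left(\left(-80 - 3367\right) + T{\left(132,136 \right)}\right) + J{\left(24 \right)} = \left(\left(-80 - 3367\right) - 924\right) + \frac{1}{-8 + 24} = \left(\left(-80 - 3367\right) - 924\right) + \frac{1}{16} = \left(-3447 - 924\right) + \frac{1}{16} = -4371 + \frac{1}{16} = - \frac{69935}{16}$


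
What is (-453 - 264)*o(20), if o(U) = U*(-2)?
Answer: 28680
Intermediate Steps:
o(U) = -2*U
(-453 - 264)*o(20) = (-453 - 264)*(-2*20) = -717*(-40) = 28680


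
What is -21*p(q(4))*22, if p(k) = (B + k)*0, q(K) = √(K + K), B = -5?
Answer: 0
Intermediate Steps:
q(K) = √2*√K (q(K) = √(2*K) = √2*√K)
p(k) = 0 (p(k) = (-5 + k)*0 = 0)
-21*p(q(4))*22 = -21*0*22 = 0*22 = 0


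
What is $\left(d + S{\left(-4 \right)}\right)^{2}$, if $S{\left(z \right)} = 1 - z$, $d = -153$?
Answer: $21904$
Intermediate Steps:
$\left(d + S{\left(-4 \right)}\right)^{2} = \left(-153 + \left(1 - -4\right)\right)^{2} = \left(-153 + \left(1 + 4\right)\right)^{2} = \left(-153 + 5\right)^{2} = \left(-148\right)^{2} = 21904$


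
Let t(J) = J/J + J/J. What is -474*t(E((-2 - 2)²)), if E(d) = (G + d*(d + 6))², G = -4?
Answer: -948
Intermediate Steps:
E(d) = (-4 + d*(6 + d))² (E(d) = (-4 + d*(d + 6))² = (-4 + d*(6 + d))²)
t(J) = 2 (t(J) = 1 + 1 = 2)
-474*t(E((-2 - 2)²)) = -474*2 = -948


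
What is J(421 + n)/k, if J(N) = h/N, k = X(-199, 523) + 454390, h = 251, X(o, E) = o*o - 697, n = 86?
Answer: 251/250100058 ≈ 1.0036e-6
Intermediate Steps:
X(o, E) = -697 + o**2 (X(o, E) = o**2 - 697 = -697 + o**2)
k = 493294 (k = (-697 + (-199)**2) + 454390 = (-697 + 39601) + 454390 = 38904 + 454390 = 493294)
J(N) = 251/N
J(421 + n)/k = (251/(421 + 86))/493294 = (251/507)*(1/493294) = 251/250100058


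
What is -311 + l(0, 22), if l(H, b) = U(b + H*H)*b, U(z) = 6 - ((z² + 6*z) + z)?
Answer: -14215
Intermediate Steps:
U(z) = 6 - z² - 7*z (U(z) = 6 - (z² + 7*z) = 6 + (-z² - 7*z) = 6 - z² - 7*z)
l(H, b) = b*(6 - (b + H²)² - 7*b - 7*H²) (l(H, b) = (6 - (b + H*H)² - 7*(b + H*H))*b = (6 - (b + H²)² - 7*(b + H²))*b = (6 - (b + H²)² + (-7*b - 7*H²))*b = (6 - (b + H²)² - 7*b - 7*H²)*b = b*(6 - (b + H²)² - 7*b - 7*H²))
-311 + l(0, 22) = -311 - 1*22*(-6 + (22 + 0²)² + 7*22 + 7*0²) = -311 - 1*22*(-6 + (22 + 0)² + 154 + 7*0) = -311 - 1*22*(-6 + 22² + 154 + 0) = -311 - 1*22*(-6 + 484 + 154 + 0) = -311 - 1*22*632 = -311 - 13904 = -14215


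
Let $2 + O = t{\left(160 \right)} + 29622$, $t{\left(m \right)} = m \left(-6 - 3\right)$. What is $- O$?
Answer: $-28180$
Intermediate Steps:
$t{\left(m \right)} = - 9 m$ ($t{\left(m \right)} = m \left(-9\right) = - 9 m$)
$O = 28180$ ($O = -2 + \left(\left(-9\right) 160 + 29622\right) = -2 + \left(-1440 + 29622\right) = -2 + 28182 = 28180$)
$- O = \left(-1\right) 28180 = -28180$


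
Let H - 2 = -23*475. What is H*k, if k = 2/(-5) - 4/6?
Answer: 58256/5 ≈ 11651.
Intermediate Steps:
k = -16/15 (k = 2*(-1/5) - 4*1/6 = -2/5 - 2/3 = -16/15 ≈ -1.0667)
H = -10923 (H = 2 - 23*475 = 2 - 10925 = -10923)
H*k = -10923*(-16/15) = 58256/5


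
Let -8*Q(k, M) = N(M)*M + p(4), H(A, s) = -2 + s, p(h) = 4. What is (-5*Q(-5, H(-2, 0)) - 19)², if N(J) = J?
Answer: 196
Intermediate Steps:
Q(k, M) = -½ - M²/8 (Q(k, M) = -(M*M + 4)/8 = -(M² + 4)/8 = -(4 + M²)/8 = -½ - M²/8)
(-5*Q(-5, H(-2, 0)) - 19)² = (-5*(-½ - (-2 + 0)²/8) - 19)² = (-5*(-½ - ⅛*(-2)²) - 19)² = (-5*(-½ - ⅛*4) - 19)² = (-5*(-½ - ½) - 19)² = (-5*(-1) - 19)² = (5 - 19)² = (-14)² = 196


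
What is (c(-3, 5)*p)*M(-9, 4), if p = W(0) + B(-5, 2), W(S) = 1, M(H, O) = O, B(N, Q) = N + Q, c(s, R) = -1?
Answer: 8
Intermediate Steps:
p = -2 (p = 1 + (-5 + 2) = 1 - 3 = -2)
(c(-3, 5)*p)*M(-9, 4) = -1*(-2)*4 = 2*4 = 8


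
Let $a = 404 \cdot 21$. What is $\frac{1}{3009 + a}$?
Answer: $\frac{1}{11493} \approx 8.701 \cdot 10^{-5}$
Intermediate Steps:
$a = 8484$
$\frac{1}{3009 + a} = \frac{1}{3009 + 8484} = \frac{1}{11493}$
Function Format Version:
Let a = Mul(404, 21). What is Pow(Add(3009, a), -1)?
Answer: Rational(1, 11493) ≈ 8.7010e-5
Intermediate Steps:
a = 8484
Pow(Add(3009, a), -1) = Pow(Add(3009, 8484), -1) = Pow(11493, -1) = Rational(1, 11493)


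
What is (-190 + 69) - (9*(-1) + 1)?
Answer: -113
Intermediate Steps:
(-190 + 69) - (9*(-1) + 1) = -121 - (-9 + 1) = -121 - 1*(-8) = -121 + 8 = -113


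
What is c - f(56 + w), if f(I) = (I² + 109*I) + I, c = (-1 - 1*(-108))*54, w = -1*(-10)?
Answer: -5838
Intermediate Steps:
w = 10
c = 5778 (c = (-1 + 108)*54 = 107*54 = 5778)
f(I) = I² + 110*I
c - f(56 + w) = 5778 - (56 + 10)*(110 + (56 + 10)) = 5778 - 66*(110 + 66) = 5778 - 66*176 = 5778 - 1*11616 = 5778 - 11616 = -5838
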